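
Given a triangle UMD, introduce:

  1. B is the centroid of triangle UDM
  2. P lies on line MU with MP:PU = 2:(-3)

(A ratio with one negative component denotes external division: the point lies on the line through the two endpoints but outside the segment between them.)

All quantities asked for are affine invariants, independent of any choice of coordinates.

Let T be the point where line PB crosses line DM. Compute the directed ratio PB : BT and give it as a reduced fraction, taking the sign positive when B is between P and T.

PB:BT = -7

Assign U = (0, 0), M = (1, 0), D = (0, 1) — the answer is frame-independent, so this choice is without loss of generality.
1. B is the centroid of triangle UDM ⇒ B = (1/3, 1/3)
2. P lies on line MU with MP:PU = 2:(-3) ⇒ P = (3, 0)
line PB meets DM at T = (5/7, 2/7)
B = P + t·(T−P) with t = 7/6, so PB:BT = 7/6:-1/6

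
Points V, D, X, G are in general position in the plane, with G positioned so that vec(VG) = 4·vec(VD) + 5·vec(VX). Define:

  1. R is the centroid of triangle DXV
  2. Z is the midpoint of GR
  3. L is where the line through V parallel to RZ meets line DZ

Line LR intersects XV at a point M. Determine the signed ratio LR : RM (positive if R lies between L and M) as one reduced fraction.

LR:RM = 75/13

Set V = (0, 0), D = (1, 0), X = (0, 1), G = (4, 5); any affine frame gives the same invariant.
1. R is the centroid of triangle DXV ⇒ R = (1/3, 1/3)
2. Z is the midpoint of GR ⇒ Z = (13/6, 8/3)
3. L is where the line through V parallel to RZ meets line DZ ⇒ L = (88/39, 112/39)
line LR meets XV at M = (0, -8/75)
R = L + t·(M−L) with t = 75/88, so LR:RM = 75/88:13/88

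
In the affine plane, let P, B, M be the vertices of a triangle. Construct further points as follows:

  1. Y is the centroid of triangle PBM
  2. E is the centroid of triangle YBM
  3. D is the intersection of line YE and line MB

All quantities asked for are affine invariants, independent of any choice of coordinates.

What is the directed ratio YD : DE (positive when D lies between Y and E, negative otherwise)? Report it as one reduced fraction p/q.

YD:DE = -3

Assign P = (0, 0), B = (1, 0), M = (0, 1) — the answer is frame-independent, so this choice is without loss of generality.
1. Y is the centroid of triangle PBM ⇒ Y = (1/3, 1/3)
2. E is the centroid of triangle YBM ⇒ E = (4/9, 4/9)
3. D is the intersection of line YE and line MB ⇒ D = (1/2, 1/2)
D = Y + t·(E−Y) with t = 3/2, so YD:DE = t:(1−t) = 3/2:-1/2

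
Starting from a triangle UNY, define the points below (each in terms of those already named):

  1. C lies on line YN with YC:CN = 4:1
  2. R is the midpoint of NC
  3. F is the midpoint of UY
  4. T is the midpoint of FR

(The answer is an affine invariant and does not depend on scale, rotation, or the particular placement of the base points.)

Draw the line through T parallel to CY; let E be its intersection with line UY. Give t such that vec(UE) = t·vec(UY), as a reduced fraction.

t = 3/4

Work in coordinates with U = (0, 0), N = (1, 0), Y = (0, 1).
1. C lies on line YN with YC:CN = 4:1 ⇒ C = (4/5, 1/5)
2. R is the midpoint of NC ⇒ R = (9/10, 1/10)
3. F is the midpoint of UY ⇒ F = (0, 1/2)
4. T is the midpoint of FR ⇒ T = (9/20, 3/10)
through T parallel to CY: direction (-4/5, 4/5); meets UY at E = (0, 3/4)
E = U + t·(Y−U) with t = 3/4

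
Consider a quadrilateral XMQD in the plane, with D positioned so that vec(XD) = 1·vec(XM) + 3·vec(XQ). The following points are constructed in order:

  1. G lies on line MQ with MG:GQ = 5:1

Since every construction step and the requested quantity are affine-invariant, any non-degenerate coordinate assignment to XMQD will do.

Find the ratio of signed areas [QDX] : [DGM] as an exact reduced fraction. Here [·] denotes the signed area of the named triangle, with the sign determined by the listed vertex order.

[QDX]:[DGM] = -2/5

Choose coordinates X = (0, 0), M = (1, 0), Q = (0, 1), D = (1, 3).
1. G lies on line MQ with MG:GQ = 5:1 ⇒ G = (1/6, 5/6)
2·[QDX] = -1, 2·[DGM] = 5/2
[QDX]:[DGM] = -1:5/2 = -2/5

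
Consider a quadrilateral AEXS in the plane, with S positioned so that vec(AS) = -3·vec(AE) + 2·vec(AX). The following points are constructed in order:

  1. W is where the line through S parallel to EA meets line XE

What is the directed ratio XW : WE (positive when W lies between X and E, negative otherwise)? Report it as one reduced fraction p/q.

XW:WE = -1/2

Set A = (0, 0), E = (1, 0), X = (0, 1), S = (-3, 2); any affine frame gives the same invariant.
1. W is where the line through S parallel to EA meets line XE ⇒ W = (-1, 2)
W = X + t·(E−X) with t = -1, so XW:WE = t:(1−t) = -1:2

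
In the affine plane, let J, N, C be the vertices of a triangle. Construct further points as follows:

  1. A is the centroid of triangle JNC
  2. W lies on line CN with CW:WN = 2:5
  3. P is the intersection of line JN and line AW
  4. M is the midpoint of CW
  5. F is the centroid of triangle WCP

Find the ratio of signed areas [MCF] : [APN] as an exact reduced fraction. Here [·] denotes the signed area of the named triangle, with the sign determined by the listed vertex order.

Choose coordinates J = (0, 0), N = (1, 0), C = (0, 1).
1. A is the centroid of triangle JNC ⇒ A = (1/3, 1/3)
2. W lies on line CN with CW:WN = 2:5 ⇒ W = (2/7, 5/7)
3. P is the intersection of line JN and line AW ⇒ P = (3/8, 0)
4. M is the midpoint of CW ⇒ M = (1/7, 6/7)
5. F is the centroid of triangle WCP ⇒ F = (37/168, 4/7)
2·[MCF] = 5/168, 2·[APN] = 5/24
[MCF]:[APN] = 5/168:5/24 = 1/7

[MCF]:[APN] = 1/7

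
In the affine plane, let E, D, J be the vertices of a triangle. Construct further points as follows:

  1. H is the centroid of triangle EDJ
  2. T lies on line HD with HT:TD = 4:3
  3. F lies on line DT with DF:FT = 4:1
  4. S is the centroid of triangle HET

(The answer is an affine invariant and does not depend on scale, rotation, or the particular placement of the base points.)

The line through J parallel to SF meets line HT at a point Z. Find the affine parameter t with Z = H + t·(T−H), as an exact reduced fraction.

Work in coordinates with E = (0, 0), D = (1, 0), J = (0, 1).
1. H is the centroid of triangle EDJ ⇒ H = (1/3, 1/3)
2. T lies on line HD with HT:TD = 4:3 ⇒ T = (5/7, 1/7)
3. F lies on line DT with DF:FT = 4:1 ⇒ F = (27/35, 4/35)
4. S is the centroid of triangle HET ⇒ S = (22/63, 10/63)
through J parallel to SF: direction (19/45, -2/45); meets HT at Z = (-19/15, 17/15)
Z = H + t·(T−H) with t = -21/5

t = -21/5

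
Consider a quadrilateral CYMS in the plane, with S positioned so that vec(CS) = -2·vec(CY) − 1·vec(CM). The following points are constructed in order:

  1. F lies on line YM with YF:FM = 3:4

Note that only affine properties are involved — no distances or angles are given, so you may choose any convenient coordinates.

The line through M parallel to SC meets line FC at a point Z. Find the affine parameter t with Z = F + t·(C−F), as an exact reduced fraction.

Set C = (0, 0), Y = (1, 0), M = (0, 1), S = (-2, -1); any affine frame gives the same invariant.
1. F lies on line YM with YF:FM = 3:4 ⇒ F = (4/7, 3/7)
through M parallel to SC: direction (2, 1); meets FC at Z = (4, 3)
Z = F + t·(C−F) with t = -6

t = -6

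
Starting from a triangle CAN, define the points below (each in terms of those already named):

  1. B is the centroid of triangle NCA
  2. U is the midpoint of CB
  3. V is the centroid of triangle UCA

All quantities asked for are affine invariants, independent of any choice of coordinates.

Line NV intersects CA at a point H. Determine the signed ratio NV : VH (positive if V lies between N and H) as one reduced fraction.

NV:VH = 17

Assign C = (0, 0), A = (1, 0), N = (0, 1) — the answer is frame-independent, so this choice is without loss of generality.
1. B is the centroid of triangle NCA ⇒ B = (1/3, 1/3)
2. U is the midpoint of CB ⇒ U = (1/6, 1/6)
3. V is the centroid of triangle UCA ⇒ V = (7/18, 1/18)
line NV meets CA at H = (7/17, 0)
V = N + t·(H−N) with t = 17/18, so NV:VH = 17/18:1/18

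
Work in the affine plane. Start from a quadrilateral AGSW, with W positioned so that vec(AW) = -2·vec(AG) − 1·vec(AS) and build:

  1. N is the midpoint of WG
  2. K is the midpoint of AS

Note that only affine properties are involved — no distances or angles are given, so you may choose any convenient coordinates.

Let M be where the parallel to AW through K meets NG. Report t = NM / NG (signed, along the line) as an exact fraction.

t = -3

Work in coordinates with A = (0, 0), G = (1, 0), S = (0, 1), W = (-2, -1).
1. N is the midpoint of WG ⇒ N = (-1/2, -1/2)
2. K is the midpoint of AS ⇒ K = (0, 1/2)
through K parallel to AW: direction (-2, -1); meets NG at M = (-5, -2)
M = N + t·(G−N) with t = -3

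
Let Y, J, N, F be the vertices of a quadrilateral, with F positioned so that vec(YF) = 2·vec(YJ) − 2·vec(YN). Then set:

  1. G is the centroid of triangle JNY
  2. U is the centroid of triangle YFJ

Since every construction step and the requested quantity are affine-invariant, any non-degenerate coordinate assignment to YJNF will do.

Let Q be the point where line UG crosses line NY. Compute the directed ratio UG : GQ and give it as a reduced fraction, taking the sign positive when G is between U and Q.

Work in coordinates with Y = (0, 0), J = (1, 0), N = (0, 1), F = (2, -2).
1. G is the centroid of triangle JNY ⇒ G = (1/3, 1/3)
2. U is the centroid of triangle YFJ ⇒ U = (1, -2/3)
line UG meets NY at Q = (0, 5/6)
G = U + t·(Q−U) with t = 2/3, so UG:GQ = 2/3:1/3

UG:GQ = 2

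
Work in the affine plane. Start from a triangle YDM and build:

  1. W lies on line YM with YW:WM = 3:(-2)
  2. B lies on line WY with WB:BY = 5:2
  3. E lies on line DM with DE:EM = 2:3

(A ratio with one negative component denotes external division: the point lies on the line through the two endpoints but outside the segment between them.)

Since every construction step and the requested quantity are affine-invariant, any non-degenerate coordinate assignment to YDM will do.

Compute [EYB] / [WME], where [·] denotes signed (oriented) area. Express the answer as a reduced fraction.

[EYB]:[WME] = -3/7

Choose coordinates Y = (0, 0), D = (1, 0), M = (0, 1).
1. W lies on line YM with YW:WM = 3:(-2) ⇒ W = (0, 3)
2. B lies on line WY with WB:BY = 5:2 ⇒ B = (0, 6/7)
3. E lies on line DM with DE:EM = 2:3 ⇒ E = (3/5, 2/5)
2·[EYB] = -18/35, 2·[WME] = 6/5
[EYB]:[WME] = -18/35:6/5 = -3/7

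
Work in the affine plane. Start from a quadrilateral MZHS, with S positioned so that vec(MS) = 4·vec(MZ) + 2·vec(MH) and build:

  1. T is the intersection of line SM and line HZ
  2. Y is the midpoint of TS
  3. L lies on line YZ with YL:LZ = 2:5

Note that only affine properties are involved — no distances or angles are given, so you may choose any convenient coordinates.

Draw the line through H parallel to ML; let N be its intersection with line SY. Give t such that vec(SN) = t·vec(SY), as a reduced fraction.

Choose coordinates M = (0, 0), Z = (1, 0), H = (0, 1), S = (4, 2).
1. T is the intersection of line SM and line HZ ⇒ T = (2/3, 1/3)
2. Y is the midpoint of TS ⇒ Y = (7/3, 7/6)
3. L lies on line YZ with YL:LZ = 2:5 ⇒ L = (41/21, 5/6)
through H parallel to ML: direction (41/21, 5/6); meets SY at N = (41/3, 41/6)
N = S + t·(Y−S) with t = -29/5

t = -29/5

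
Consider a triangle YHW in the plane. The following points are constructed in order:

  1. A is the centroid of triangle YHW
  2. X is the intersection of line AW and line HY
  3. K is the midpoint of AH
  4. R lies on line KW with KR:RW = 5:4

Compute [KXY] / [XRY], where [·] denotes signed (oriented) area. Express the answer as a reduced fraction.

[KXY]:[XRY] = -9/34

Assign Y = (0, 0), H = (1, 0), W = (0, 1) — the answer is frame-independent, so this choice is without loss of generality.
1. A is the centroid of triangle YHW ⇒ A = (1/3, 1/3)
2. X is the intersection of line AW and line HY ⇒ X = (1/2, 0)
3. K is the midpoint of AH ⇒ K = (2/3, 1/6)
4. R lies on line KW with KR:RW = 5:4 ⇒ R = (8/27, 17/27)
2·[KXY] = -1/12, 2·[XRY] = 17/54
[KXY]:[XRY] = -1/12:17/54 = -9/34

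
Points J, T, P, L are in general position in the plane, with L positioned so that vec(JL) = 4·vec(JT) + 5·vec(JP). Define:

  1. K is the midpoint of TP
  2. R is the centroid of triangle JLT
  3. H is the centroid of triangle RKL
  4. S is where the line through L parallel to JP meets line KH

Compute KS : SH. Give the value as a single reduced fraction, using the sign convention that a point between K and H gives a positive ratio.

KS:SH = -9/5

Set J = (0, 0), T = (1, 0), P = (0, 1), L = (4, 5); any affine frame gives the same invariant.
1. K is the midpoint of TP ⇒ K = (1/2, 1/2)
2. R is the centroid of triangle JLT ⇒ R = (5/3, 5/3)
3. H is the centroid of triangle RKL ⇒ H = (37/18, 43/18)
4. S is where the line through L parallel to JP meets line KH ⇒ S = (4, 19/4)
S = K + t·(H−K) with t = 9/4, so KS:SH = t:(1−t) = 9/4:-5/4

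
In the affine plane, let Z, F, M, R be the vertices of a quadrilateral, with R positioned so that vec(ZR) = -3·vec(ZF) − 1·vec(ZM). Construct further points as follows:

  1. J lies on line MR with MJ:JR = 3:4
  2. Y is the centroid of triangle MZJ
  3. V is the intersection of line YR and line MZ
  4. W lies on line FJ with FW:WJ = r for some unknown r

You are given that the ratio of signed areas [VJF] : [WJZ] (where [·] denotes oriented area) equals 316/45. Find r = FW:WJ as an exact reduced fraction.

Choose coordinates Z = (0, 0), F = (1, 0), M = (0, 1), R = (-3, -1).
1. J lies on line MR with MJ:JR = 3:4 ⇒ J = (-9/7, 1/7)
2. Y is the centroid of triangle MZJ ⇒ Y = (-3/7, 8/21)
3. V is the intersection of line YR and line MZ ⇒ V = (0, 11/18)
4. With FW:WJ = r, write λ = r/(r+1) so W = F + λ·(J−F); W is affine-linear in λ
Every point depending on W is an affine combination of W and λ-independent points, so each such coordinate is linear in λ; the λ² term in each signed area is a multiple of (J−F)×(J−F) = 0, so 2·[VJF] and 2·[WJZ] are each linear in λ. Evaluating at λ=0 and λ=1:
  2·[VJF] = 79/63,   2·[WJZ] = -1/7·λ + 1/7
So [VJF]:[WJZ] = (79/63) / (-1/7·λ + 1/7). Setting this equal to 316/45:
  79/63 = 316/45·(-1/7·λ + 1/7)  ⇒  λ = -1/4
Then r = λ/(1−λ) = (-1/4)/(5/4) = -1/5. Check: with r = -1/5, W = (11/7, -1/28) and [VJF]:[WJZ] = 316/45 as required.

r = -1/5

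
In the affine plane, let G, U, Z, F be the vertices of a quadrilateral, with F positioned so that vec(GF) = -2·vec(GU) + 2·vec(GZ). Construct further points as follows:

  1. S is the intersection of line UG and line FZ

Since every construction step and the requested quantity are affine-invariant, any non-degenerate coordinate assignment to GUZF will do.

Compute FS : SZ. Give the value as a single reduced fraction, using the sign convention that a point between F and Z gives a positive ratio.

Work in coordinates with G = (0, 0), U = (1, 0), Z = (0, 1), F = (-2, 2).
1. S is the intersection of line UG and line FZ ⇒ S = (2, 0)
S = F + t·(Z−F) with t = 2, so FS:SZ = t:(1−t) = 2:-1

FS:SZ = -2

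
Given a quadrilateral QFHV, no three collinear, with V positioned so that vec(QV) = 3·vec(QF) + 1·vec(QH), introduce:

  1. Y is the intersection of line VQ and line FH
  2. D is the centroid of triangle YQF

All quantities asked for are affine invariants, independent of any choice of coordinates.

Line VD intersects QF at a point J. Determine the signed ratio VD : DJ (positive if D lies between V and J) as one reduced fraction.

VD:DJ = 11

Set Q = (0, 0), F = (1, 0), H = (0, 1), V = (3, 1); any affine frame gives the same invariant.
1. Y is the intersection of line VQ and line FH ⇒ Y = (3/4, 1/4)
2. D is the centroid of triangle YQF ⇒ D = (7/12, 1/12)
line VD meets QF at J = (4/11, 0)
D = V + t·(J−V) with t = 11/12, so VD:DJ = 11/12:1/12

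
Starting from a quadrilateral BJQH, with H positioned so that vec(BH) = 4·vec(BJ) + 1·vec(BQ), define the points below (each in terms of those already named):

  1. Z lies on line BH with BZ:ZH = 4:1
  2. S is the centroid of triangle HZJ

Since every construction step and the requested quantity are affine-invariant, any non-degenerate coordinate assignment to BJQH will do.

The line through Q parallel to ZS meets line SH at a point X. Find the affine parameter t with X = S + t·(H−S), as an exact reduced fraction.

t = -11

Choose coordinates B = (0, 0), J = (1, 0), Q = (0, 1), H = (4, 1).
1. Z lies on line BH with BZ:ZH = 4:1 ⇒ Z = (16/5, 4/5)
2. S is the centroid of triangle HZJ ⇒ S = (41/15, 3/5)
through Q parallel to ZS: direction (-7/15, -1/5); meets SH at X = (-56/5, -19/5)
X = S + t·(H−S) with t = -11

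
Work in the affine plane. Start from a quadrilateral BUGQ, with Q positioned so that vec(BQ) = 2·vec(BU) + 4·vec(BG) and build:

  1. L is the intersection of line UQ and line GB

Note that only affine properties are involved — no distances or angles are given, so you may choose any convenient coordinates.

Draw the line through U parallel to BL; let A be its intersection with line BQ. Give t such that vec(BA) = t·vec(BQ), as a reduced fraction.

Work in coordinates with B = (0, 0), U = (1, 0), G = (0, 1), Q = (2, 4).
1. L is the intersection of line UQ and line GB ⇒ L = (0, -4)
through U parallel to BL: direction (0, -4); meets BQ at A = (1, 2)
A = B + t·(Q−B) with t = 1/2

t = 1/2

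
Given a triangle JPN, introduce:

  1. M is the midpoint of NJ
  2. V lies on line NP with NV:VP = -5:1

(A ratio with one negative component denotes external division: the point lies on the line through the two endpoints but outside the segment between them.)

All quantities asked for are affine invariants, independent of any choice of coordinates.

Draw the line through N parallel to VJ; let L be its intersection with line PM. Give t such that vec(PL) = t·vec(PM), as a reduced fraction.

t = 8/3

Work in coordinates with J = (0, 0), P = (1, 0), N = (0, 1).
1. M is the midpoint of NJ ⇒ M = (0, 1/2)
2. V lies on line NP with NV:VP = -5:1 ⇒ V = (5/4, -1/4)
through N parallel to VJ: direction (-5/4, 1/4); meets PM at L = (-5/3, 4/3)
L = P + t·(M−P) with t = 8/3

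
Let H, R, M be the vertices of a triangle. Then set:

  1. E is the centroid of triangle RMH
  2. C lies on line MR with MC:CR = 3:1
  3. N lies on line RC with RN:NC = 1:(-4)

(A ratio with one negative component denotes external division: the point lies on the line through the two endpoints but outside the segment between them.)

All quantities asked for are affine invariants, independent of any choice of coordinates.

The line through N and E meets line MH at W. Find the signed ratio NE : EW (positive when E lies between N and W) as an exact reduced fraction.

Set H = (0, 0), R = (1, 0), M = (0, 1); any affine frame gives the same invariant.
1. E is the centroid of triangle RMH ⇒ E = (1/3, 1/3)
2. C lies on line MR with MC:CR = 3:1 ⇒ C = (3/4, 1/4)
3. N lies on line RC with RN:NC = 1:(-4) ⇒ N = (13/12, -1/12)
line NE meets MH at W = (0, 14/27)
E = N + t·(W−N) with t = 9/13, so NE:EW = 9/13:4/13

NE:EW = 9/4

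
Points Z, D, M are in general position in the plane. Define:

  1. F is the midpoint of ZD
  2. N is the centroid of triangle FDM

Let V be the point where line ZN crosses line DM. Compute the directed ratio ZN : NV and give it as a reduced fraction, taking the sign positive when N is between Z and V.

Assign Z = (0, 0), D = (1, 0), M = (0, 1) — the answer is frame-independent, so this choice is without loss of generality.
1. F is the midpoint of ZD ⇒ F = (1/2, 0)
2. N is the centroid of triangle FDM ⇒ N = (1/2, 1/3)
line ZN meets DM at V = (3/5, 2/5)
N = Z + t·(V−Z) with t = 5/6, so ZN:NV = 5/6:1/6

ZN:NV = 5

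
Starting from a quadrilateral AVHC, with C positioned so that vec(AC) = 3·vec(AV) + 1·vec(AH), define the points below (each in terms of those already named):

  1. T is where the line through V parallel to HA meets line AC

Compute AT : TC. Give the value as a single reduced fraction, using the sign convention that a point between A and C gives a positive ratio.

AT:TC = 1/2

Assign A = (0, 0), V = (1, 0), H = (0, 1), C = (3, 1) — the answer is frame-independent, so this choice is without loss of generality.
1. T is where the line through V parallel to HA meets line AC ⇒ T = (1, 1/3)
T = A + t·(C−A) with t = 1/3, so AT:TC = t:(1−t) = 1/3:2/3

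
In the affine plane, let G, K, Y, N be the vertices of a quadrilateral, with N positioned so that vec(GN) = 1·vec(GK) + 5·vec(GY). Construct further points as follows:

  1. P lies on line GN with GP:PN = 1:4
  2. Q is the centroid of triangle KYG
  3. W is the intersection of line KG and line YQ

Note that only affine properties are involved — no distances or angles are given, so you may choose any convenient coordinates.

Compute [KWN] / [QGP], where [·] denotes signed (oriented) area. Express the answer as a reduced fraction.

Work in coordinates with G = (0, 0), K = (1, 0), Y = (0, 1), N = (1, 5).
1. P lies on line GN with GP:PN = 1:4 ⇒ P = (1/5, 1)
2. Q is the centroid of triangle KYG ⇒ Q = (1/3, 1/3)
3. W is the intersection of line KG and line YQ ⇒ W = (1/2, 0)
2·[KWN] = -5/2, 2·[QGP] = -4/15
[KWN]:[QGP] = -5/2:-4/15 = 75/8

[KWN]:[QGP] = 75/8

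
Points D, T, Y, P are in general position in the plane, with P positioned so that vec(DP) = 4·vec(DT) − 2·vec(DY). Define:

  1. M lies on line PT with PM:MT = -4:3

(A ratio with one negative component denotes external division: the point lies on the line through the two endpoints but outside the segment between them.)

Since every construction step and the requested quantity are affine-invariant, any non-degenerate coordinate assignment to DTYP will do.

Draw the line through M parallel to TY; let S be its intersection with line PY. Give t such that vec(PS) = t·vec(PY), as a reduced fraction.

Assign D = (0, 0), T = (1, 0), Y = (0, 1), P = (4, -2) — the answer is frame-independent, so this choice is without loss of generality.
1. M lies on line PT with PM:MT = -4:3 ⇒ M = (-8, 6)
through M parallel to TY: direction (-1, 1); meets PY at S = (-12, 10)
S = P + t·(Y−P) with t = 4

t = 4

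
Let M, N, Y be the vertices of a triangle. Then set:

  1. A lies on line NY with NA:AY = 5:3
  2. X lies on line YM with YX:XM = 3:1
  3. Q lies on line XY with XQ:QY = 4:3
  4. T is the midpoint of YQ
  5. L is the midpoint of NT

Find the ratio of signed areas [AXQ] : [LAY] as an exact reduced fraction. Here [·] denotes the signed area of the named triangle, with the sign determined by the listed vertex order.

Assign M = (0, 0), N = (1, 0), Y = (0, 1) — the answer is frame-independent, so this choice is without loss of generality.
1. A lies on line NY with NA:AY = 5:3 ⇒ A = (3/8, 5/8)
2. X lies on line YM with YX:XM = 3:1 ⇒ X = (0, 1/4)
3. Q lies on line XY with XQ:QY = 4:3 ⇒ Q = (0, 19/28)
4. T is the midpoint of YQ ⇒ T = (0, 47/56)
5. L is the midpoint of NT ⇒ L = (1/2, 47/112)
2·[AXQ] = -9/56, 2·[LAY] = 27/896
[AXQ]:[LAY] = -9/56:27/896 = -16/3

[AXQ]:[LAY] = -16/3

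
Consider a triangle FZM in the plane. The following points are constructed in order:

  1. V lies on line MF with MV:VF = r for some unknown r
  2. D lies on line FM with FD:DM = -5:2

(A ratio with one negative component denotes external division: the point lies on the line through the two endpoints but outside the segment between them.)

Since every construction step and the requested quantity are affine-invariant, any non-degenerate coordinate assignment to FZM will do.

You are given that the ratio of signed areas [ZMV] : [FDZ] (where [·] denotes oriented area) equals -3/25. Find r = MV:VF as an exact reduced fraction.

Work in coordinates with F = (0, 0), Z = (1, 0), M = (0, 1).
1. With MV:VF = r, write λ = r/(r+1) so V = M + λ·(F−M); V is affine-linear in λ
2. D lies on line FM with FD:DM = -5:2 ⇒ D = (0, 5/3)
Every point depending on V is an affine combination of V and λ-independent points, so each such coordinate is linear in λ; the λ² term in each signed area is a multiple of (F−M)×(F−M) = 0, so 2·[ZMV] and 2·[FDZ] are each linear in λ. Evaluating at λ=0 and λ=1:
  2·[ZMV] = λ,   2·[FDZ] = -5/3
So [ZMV]:[FDZ] = (λ) / (-5/3). Setting this equal to -3/25:
  λ = -3/25·(-5/3)  ⇒  λ = 1/5
Then r = λ/(1−λ) = (1/5)/(4/5) = 1/4. Check: with r = 1/4, V = (0, 4/5) and [ZMV]:[FDZ] = -3/25 as required.

r = 1/4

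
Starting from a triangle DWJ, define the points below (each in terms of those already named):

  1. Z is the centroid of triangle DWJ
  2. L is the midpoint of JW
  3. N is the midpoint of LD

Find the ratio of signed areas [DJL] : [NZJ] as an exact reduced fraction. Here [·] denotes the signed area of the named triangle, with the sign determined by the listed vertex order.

[DJL]:[NZJ] = -6

Choose coordinates D = (0, 0), W = (1, 0), J = (0, 1).
1. Z is the centroid of triangle DWJ ⇒ Z = (1/3, 1/3)
2. L is the midpoint of JW ⇒ L = (1/2, 1/2)
3. N is the midpoint of LD ⇒ N = (1/4, 1/4)
2·[DJL] = -1/2, 2·[NZJ] = 1/12
[DJL]:[NZJ] = -1/2:1/12 = -6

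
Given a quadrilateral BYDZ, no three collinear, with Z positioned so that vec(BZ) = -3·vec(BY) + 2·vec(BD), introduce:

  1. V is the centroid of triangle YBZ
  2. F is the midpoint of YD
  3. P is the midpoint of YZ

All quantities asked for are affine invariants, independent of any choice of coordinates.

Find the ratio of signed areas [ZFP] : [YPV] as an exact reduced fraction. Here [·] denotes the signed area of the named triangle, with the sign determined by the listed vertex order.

Choose coordinates B = (0, 0), Y = (1, 0), D = (0, 1), Z = (-3, 2).
1. V is the centroid of triangle YBZ ⇒ V = (-2/3, 2/3)
2. F is the midpoint of YD ⇒ F = (1/2, 1/2)
3. P is the midpoint of YZ ⇒ P = (-1, 1)
2·[ZFP] = -1/2, 2·[YPV] = 1/3
[ZFP]:[YPV] = -1/2:1/3 = -3/2

[ZFP]:[YPV] = -3/2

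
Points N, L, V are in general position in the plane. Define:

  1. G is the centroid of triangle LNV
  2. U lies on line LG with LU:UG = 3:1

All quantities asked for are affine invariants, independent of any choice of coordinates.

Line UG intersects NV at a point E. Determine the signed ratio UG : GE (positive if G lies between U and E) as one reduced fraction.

Assign N = (0, 0), L = (1, 0), V = (0, 1) — the answer is frame-independent, so this choice is without loss of generality.
1. G is the centroid of triangle LNV ⇒ G = (1/3, 1/3)
2. U lies on line LG with LU:UG = 3:1 ⇒ U = (1/2, 1/4)
line UG meets NV at E = (0, 1/2)
G = U + t·(E−U) with t = 1/3, so UG:GE = 1/3:2/3

UG:GE = 1/2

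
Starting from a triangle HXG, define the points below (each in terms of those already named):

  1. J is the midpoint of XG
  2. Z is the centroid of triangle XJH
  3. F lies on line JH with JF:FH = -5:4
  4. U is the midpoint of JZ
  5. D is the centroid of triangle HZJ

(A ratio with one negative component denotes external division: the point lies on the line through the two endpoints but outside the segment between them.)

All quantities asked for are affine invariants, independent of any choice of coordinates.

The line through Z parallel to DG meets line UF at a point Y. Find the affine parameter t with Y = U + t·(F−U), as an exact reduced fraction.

t = 1/49

Assign H = (0, 0), X = (1, 0), G = (0, 1) — the answer is frame-independent, so this choice is without loss of generality.
1. J is the midpoint of XG ⇒ J = (1/2, 1/2)
2. Z is the centroid of triangle XJH ⇒ Z = (1/2, 1/6)
3. F lies on line JH with JF:FH = -5:4 ⇒ F = (-2, -2)
4. U is the midpoint of JZ ⇒ U = (1/2, 1/3)
5. D is the centroid of triangle HZJ ⇒ D = (1/3, 2/9)
through Z parallel to DG: direction (-1/3, 7/9); meets UF at Y = (22/49, 2/7)
Y = U + t·(F−U) with t = 1/49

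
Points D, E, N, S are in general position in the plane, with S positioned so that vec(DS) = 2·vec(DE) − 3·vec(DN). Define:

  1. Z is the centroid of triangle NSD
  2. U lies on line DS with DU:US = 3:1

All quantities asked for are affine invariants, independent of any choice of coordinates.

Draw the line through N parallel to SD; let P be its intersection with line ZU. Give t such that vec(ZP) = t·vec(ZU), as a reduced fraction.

Choose coordinates D = (0, 0), E = (1, 0), N = (0, 1), S = (2, -3).
1. Z is the centroid of triangle NSD ⇒ Z = (2/3, -2/3)
2. U lies on line DS with DU:US = 3:1 ⇒ U = (3/2, -9/4)
through N parallel to SD: direction (-2, 3); meets ZU at P = (-1, 5/2)
P = Z + t·(U−Z) with t = -2

t = -2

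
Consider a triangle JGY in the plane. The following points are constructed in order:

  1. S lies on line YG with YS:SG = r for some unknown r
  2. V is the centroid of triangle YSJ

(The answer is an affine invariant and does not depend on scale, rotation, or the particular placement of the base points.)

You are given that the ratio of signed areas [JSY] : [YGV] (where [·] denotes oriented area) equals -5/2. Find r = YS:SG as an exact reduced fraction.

Set J = (0, 0), G = (1, 0), Y = (0, 1); any affine frame gives the same invariant.
1. With YS:SG = r, write λ = r/(r+1) so S = Y + λ·(G−Y); S is affine-linear in λ
2. V is the centroid of triangle YSJ ⇒ V is an affine combination of earlier points and hence also affine-linear in λ
Every point depending on S is an affine combination of S and λ-independent points, so each such coordinate is linear in λ; the λ² term in each signed area is a multiple of (G−Y)×(G−Y) = 0, so 2·[JSY] and 2·[YGV] are each linear in λ. Evaluating at λ=0 and λ=1:
  2·[JSY] = λ,   2·[YGV] = -1/3
So [JSY]:[YGV] = (λ) / (-1/3). Setting this equal to -5/2:
  λ = -5/2·(-1/3)  ⇒  λ = 5/6
Then r = λ/(1−λ) = (5/6)/(1/6) = 5. Check: with r = 5, S = (5/6, 1/6) and [JSY]:[YGV] = -5/2 as required.

r = 5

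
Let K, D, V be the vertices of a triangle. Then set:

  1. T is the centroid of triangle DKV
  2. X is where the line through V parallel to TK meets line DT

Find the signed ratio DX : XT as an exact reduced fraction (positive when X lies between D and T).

Set K = (0, 0), D = (1, 0), V = (0, 1); any affine frame gives the same invariant.
1. T is the centroid of triangle DKV ⇒ T = (1/3, 1/3)
2. X is where the line through V parallel to TK meets line DT ⇒ X = (-1/3, 2/3)
X = D + t·(T−D) with t = 2, so DX:XT = t:(1−t) = 2:-1

DX:XT = -2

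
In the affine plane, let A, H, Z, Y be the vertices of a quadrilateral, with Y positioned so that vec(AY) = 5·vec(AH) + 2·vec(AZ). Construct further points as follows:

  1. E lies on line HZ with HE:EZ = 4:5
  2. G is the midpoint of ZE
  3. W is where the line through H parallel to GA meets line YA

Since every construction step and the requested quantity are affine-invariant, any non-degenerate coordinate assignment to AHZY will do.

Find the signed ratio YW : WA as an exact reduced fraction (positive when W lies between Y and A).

Assign A = (0, 0), H = (1, 0), Z = (0, 1), Y = (5, 2) — the answer is frame-independent, so this choice is without loss of generality.
1. E lies on line HZ with HE:EZ = 4:5 ⇒ E = (5/9, 4/9)
2. G is the midpoint of ZE ⇒ G = (5/18, 13/18)
3. W is where the line through H parallel to GA meets line YA ⇒ W = (13/11, 26/55)
W = Y + t·(A−Y) with t = 42/55, so YW:WA = t:(1−t) = 42/55:13/55

YW:WA = 42/13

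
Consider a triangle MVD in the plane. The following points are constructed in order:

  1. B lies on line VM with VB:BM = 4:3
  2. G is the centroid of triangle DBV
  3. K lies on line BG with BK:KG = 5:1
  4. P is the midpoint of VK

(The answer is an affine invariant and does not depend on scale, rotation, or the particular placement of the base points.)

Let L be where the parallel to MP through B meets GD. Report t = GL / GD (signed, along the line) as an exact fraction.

Set M = (0, 0), V = (1, 0), D = (0, 1); any affine frame gives the same invariant.
1. B lies on line VM with VB:BM = 4:3 ⇒ B = (3/7, 0)
2. G is the centroid of triangle DBV ⇒ G = (10/21, 1/3)
3. K lies on line BG with BK:KG = 5:1 ⇒ K = (59/126, 5/18)
4. P is the midpoint of VK ⇒ P = (185/252, 5/36)
through B parallel to MP: direction (185/252, 5/36); meets GD at L = (100/147, 1/21)
L = G + t·(D−G) with t = -3/7

t = -3/7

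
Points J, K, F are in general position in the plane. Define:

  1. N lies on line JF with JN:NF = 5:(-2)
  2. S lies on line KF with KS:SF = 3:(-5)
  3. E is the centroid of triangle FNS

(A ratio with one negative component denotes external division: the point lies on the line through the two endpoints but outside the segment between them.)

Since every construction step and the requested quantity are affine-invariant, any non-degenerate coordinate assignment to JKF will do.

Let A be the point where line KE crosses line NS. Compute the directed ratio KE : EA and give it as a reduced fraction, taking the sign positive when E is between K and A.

KE:EA = 4/5

Choose coordinates J = (0, 0), K = (1, 0), F = (0, 1).
1. N lies on line JF with JN:NF = 5:(-2) ⇒ N = (0, 5/3)
2. S lies on line KF with KS:SF = 3:(-5) ⇒ S = (5/2, -3/2)
3. E is the centroid of triangle FNS ⇒ E = (5/6, 7/18)
line KE meets NS at A = (5/8, 7/8)
E = K + t·(A−K) with t = 4/9, so KE:EA = 4/9:5/9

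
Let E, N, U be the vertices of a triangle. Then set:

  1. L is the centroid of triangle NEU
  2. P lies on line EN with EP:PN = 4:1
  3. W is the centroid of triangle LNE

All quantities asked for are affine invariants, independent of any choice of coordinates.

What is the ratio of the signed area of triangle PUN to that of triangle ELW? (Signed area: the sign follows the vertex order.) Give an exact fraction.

[PUN]:[ELW] = 9/5

Choose coordinates E = (0, 0), N = (1, 0), U = (0, 1).
1. L is the centroid of triangle NEU ⇒ L = (1/3, 1/3)
2. P lies on line EN with EP:PN = 4:1 ⇒ P = (4/5, 0)
3. W is the centroid of triangle LNE ⇒ W = (4/9, 1/9)
2·[PUN] = -1/5, 2·[ELW] = -1/9
[PUN]:[ELW] = -1/5:-1/9 = 9/5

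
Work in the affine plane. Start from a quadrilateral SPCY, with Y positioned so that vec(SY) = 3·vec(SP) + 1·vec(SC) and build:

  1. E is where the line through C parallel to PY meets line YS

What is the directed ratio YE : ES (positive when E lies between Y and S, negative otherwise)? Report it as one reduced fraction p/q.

Set S = (0, 0), P = (1, 0), C = (0, 1), Y = (3, 1); any affine frame gives the same invariant.
1. E is where the line through C parallel to PY meets line YS ⇒ E = (-6, -2)
E = Y + t·(S−Y) with t = 3, so YE:ES = t:(1−t) = 3:-2

YE:ES = -3/2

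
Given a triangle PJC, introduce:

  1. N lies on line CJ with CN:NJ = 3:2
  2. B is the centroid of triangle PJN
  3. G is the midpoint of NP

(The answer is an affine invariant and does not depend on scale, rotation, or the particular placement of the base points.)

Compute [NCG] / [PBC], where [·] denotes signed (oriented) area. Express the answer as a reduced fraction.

Assign P = (0, 0), J = (1, 0), C = (0, 1) — the answer is frame-independent, so this choice is without loss of generality.
1. N lies on line CJ with CN:NJ = 3:2 ⇒ N = (3/5, 2/5)
2. B is the centroid of triangle PJN ⇒ B = (8/15, 2/15)
3. G is the midpoint of NP ⇒ G = (3/10, 1/5)
2·[NCG] = 3/10, 2·[PBC] = 8/15
[NCG]:[PBC] = 3/10:8/15 = 9/16

[NCG]:[PBC] = 9/16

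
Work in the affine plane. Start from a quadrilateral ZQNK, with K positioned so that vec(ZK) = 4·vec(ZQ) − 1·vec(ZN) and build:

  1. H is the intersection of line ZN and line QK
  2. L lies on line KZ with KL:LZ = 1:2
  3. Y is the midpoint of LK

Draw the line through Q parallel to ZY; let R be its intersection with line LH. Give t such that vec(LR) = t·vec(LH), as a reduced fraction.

Set Z = (0, 0), Q = (1, 0), N = (0, 1), K = (4, -1); any affine frame gives the same invariant.
1. H is the intersection of line ZN and line QK ⇒ H = (0, 1/3)
2. L lies on line KZ with KL:LZ = 1:2 ⇒ L = (8/3, -2/3)
3. Y is the midpoint of LK ⇒ Y = (10/3, -5/6)
through Q parallel to ZY: direction (10/3, -5/6); meets LH at R = (2/3, 1/12)
R = L + t·(H−L) with t = 3/4

t = 3/4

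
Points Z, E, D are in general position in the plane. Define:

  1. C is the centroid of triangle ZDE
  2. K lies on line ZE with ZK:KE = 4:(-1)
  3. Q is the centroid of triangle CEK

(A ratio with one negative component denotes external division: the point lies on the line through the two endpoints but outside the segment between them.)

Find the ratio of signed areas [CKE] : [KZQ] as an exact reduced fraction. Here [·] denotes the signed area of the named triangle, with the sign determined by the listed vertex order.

[CKE]:[KZQ] = 3/4

Work in coordinates with Z = (0, 0), E = (1, 0), D = (0, 1).
1. C is the centroid of triangle ZDE ⇒ C = (1/3, 1/3)
2. K lies on line ZE with ZK:KE = 4:(-1) ⇒ K = (4/3, 0)
3. Q is the centroid of triangle CEK ⇒ Q = (8/9, 1/9)
2·[CKE] = -1/9, 2·[KZQ] = -4/27
[CKE]:[KZQ] = -1/9:-4/27 = 3/4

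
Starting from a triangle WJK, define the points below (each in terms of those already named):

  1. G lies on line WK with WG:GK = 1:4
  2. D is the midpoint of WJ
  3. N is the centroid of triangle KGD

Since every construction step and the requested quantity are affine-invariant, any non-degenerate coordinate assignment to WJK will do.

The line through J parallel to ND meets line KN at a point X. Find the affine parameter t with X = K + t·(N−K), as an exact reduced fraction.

t = -1/2

Assign W = (0, 0), J = (1, 0), K = (0, 1) — the answer is frame-independent, so this choice is without loss of generality.
1. G lies on line WK with WG:GK = 1:4 ⇒ G = (0, 1/5)
2. D is the midpoint of WJ ⇒ D = (1/2, 0)
3. N is the centroid of triangle KGD ⇒ N = (1/6, 2/5)
through J parallel to ND: direction (1/3, -2/5); meets KN at X = (-1/12, 13/10)
X = K + t·(N−K) with t = -1/2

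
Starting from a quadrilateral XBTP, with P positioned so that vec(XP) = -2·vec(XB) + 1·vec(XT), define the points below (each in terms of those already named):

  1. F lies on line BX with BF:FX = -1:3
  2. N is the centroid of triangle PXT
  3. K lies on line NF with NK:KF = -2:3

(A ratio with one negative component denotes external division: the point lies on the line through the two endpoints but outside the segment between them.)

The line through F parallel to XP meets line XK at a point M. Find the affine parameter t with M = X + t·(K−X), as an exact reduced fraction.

t = -3/2

Work in coordinates with X = (0, 0), B = (1, 0), T = (0, 1), P = (-2, 1).
1. F lies on line BX with BF:FX = -1:3 ⇒ F = (3/2, 0)
2. N is the centroid of triangle PXT ⇒ N = (-2/3, 2/3)
3. K lies on line NF with NK:KF = -2:3 ⇒ K = (-5, 2)
through F parallel to XP: direction (-2, 1); meets XK at M = (15/2, -3)
M = X + t·(K−X) with t = -3/2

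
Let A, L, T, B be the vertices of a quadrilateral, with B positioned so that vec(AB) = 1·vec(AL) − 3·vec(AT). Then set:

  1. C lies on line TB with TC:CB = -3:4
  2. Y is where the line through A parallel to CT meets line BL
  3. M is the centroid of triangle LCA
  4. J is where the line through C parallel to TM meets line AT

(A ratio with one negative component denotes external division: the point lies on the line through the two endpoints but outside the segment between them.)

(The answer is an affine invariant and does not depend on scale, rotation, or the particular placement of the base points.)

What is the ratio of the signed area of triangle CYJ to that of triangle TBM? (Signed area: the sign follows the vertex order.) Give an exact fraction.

[CYJ]:[TBM] = -27/2

Set A = (0, 0), L = (1, 0), T = (0, 1), B = (1, -3); any affine frame gives the same invariant.
1. C lies on line TB with TC:CB = -3:4 ⇒ C = (-3, 13)
2. Y is where the line through A parallel to CT meets line BL ⇒ Y = (1, -4)
3. M is the centroid of triangle LCA ⇒ M = (-2/3, 13/3)
4. J is where the line through C parallel to TM meets line AT ⇒ J = (0, -2)
2·[CYJ] = -9, 2·[TBM] = 2/3
[CYJ]:[TBM] = -9:2/3 = -27/2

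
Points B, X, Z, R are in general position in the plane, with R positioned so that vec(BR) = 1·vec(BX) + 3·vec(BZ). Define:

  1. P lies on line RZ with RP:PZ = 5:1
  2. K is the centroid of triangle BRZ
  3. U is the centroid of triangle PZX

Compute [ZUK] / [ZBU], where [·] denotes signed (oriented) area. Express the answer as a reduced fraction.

Set B = (0, 0), X = (1, 0), Z = (0, 1), R = (1, 3); any affine frame gives the same invariant.
1. P lies on line RZ with RP:PZ = 5:1 ⇒ P = (1/6, 4/3)
2. K is the centroid of triangle BRZ ⇒ K = (1/3, 4/3)
3. U is the centroid of triangle PZX ⇒ U = (7/18, 7/9)
2·[ZUK] = 11/54, 2·[ZBU] = 7/18
[ZUK]:[ZBU] = 11/54:7/18 = 11/21

[ZUK]:[ZBU] = 11/21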